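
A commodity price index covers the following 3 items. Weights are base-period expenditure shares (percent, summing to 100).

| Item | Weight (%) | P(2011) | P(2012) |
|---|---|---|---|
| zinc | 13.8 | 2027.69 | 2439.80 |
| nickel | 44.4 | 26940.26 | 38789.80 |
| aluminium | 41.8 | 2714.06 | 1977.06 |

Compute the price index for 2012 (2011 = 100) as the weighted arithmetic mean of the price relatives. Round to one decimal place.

zinc: 13.8 × (2439.80/2027.69) = 13.8 × 1.203241 = 16.6047
nickel: 44.4 × (38789.80/26940.26) = 44.4 × 1.439845 = 63.9291
aluminium: 41.8 × (1977.06/2714.06) = 41.8 × 0.728451 = 30.4493
Index = Σ wᵢ·(p₁ᵢ/p₀ᵢ) = 16.6047 + 63.9291 + 30.4493 = 110.9831

111.0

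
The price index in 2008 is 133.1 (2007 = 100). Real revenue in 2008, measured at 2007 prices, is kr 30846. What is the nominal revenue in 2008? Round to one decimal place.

41056.0

Nominal = Real × (Index/100) = 30846 × (133.1/100)
        = 30846 × 1.331 = 41056.0260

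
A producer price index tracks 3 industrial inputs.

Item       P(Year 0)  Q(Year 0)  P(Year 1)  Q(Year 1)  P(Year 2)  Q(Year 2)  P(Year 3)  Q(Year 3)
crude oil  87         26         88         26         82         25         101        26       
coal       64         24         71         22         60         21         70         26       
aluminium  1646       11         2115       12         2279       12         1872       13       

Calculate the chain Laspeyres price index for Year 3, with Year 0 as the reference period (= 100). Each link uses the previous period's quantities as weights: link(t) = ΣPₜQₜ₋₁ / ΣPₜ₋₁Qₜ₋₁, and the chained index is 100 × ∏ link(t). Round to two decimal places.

113.16

Link Year 0→Year 1:
ΣP(Year 1)Q(Year 0) = 88×26 + 71×24 + 2115×11 = 2288 + 1704 + 23265 = 27257
ΣP(Year 0)Q(Year 0) = 87×26 + 64×24 + 1646×11 = 2262 + 1536 + 18106 = 21904
link = 27257/21904 = 1.244385
Link Year 1→Year 2:
ΣP(Year 2)Q(Year 1) = 82×26 + 60×22 + 2279×12 = 2132 + 1320 + 27348 = 30800
ΣP(Year 1)Q(Year 1) = 88×26 + 71×22 + 2115×12 = 2288 + 1562 + 25380 = 29230
link = 30800/29230 = 1.053712
Link Year 2→Year 3:
ΣP(Year 3)Q(Year 2) = 101×25 + 70×21 + 1872×12 = 2525 + 1470 + 22464 = 26459
ΣP(Year 2)Q(Year 2) = 82×25 + 60×21 + 2279×12 = 2050 + 1260 + 27348 = 30658
link = 26459/30658 = 0.863037
Chained index = 100 × 1.244385 × 1.053712 × 0.863037 = 113.1634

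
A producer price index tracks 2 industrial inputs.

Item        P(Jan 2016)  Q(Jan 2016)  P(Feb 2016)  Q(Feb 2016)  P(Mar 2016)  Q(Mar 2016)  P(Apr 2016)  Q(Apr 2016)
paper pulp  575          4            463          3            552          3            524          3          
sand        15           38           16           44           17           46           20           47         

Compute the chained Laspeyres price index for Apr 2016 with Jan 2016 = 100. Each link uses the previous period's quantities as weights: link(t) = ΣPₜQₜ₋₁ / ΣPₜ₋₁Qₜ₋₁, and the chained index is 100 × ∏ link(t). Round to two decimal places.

100.63

Link Jan 2016→Feb 2016:
ΣP(Feb 2016)Q(Jan 2016) = 463×4 + 16×38 = 1852 + 608 = 2460
ΣP(Jan 2016)Q(Jan 2016) = 575×4 + 15×38 = 2300 + 570 = 2870
link = 2460/2870 = 0.857143
Link Feb 2016→Mar 2016:
ΣP(Mar 2016)Q(Feb 2016) = 552×3 + 17×44 = 1656 + 748 = 2404
ΣP(Feb 2016)Q(Feb 2016) = 463×3 + 16×44 = 1389 + 704 = 2093
link = 2404/2093 = 1.148591
Link Mar 2016→Apr 2016:
ΣP(Apr 2016)Q(Mar 2016) = 524×3 + 20×46 = 1572 + 920 = 2492
ΣP(Mar 2016)Q(Mar 2016) = 552×3 + 17×46 = 1656 + 782 = 2438
link = 2492/2438 = 1.022149
Chained index = 100 × 0.857143 × 1.148591 × 1.022149 = 100.6312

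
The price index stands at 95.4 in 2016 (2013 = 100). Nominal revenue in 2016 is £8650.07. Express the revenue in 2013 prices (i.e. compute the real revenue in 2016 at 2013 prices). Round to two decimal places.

Real = Nominal ÷ (Index/100) = 8650.07 ÷ (95.4/100)
     = 8650.07 ÷ 0.954 = 9067.1593

9067.16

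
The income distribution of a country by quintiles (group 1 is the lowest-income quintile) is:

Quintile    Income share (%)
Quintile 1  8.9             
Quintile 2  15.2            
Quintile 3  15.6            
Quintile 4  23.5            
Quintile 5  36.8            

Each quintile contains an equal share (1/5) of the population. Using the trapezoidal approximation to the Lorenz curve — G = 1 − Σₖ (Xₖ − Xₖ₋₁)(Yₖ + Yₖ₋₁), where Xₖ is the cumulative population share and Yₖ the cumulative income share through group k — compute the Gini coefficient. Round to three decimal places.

Cumulative income shares Yₖ: 0.0890, 0.2410, 0.3970, 0.6320, 1.0000
Σ (Xₖ−Xₖ₋₁)(Yₖ+Yₖ₋₁) = (1/5)(0.0890+0.0000) + (1/5)(0.2410+0.0890) + (1/5)(0.3970+0.2410) + (1/5)(0.6320+0.3970) + (1/5)(1.0000+0.6320)
  = 0.0178 + 0.0660 + 0.1276 + 0.2058 + 0.3264 = 0.7436
G = 1 − 0.7436 = 0.2564

0.256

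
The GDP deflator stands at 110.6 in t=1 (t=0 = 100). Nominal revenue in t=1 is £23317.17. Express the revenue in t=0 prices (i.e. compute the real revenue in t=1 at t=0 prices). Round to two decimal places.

Real = Nominal ÷ (Index/100) = 23317.17 ÷ (110.6/100)
     = 23317.17 ÷ 1.106 = 21082.4322

21082.43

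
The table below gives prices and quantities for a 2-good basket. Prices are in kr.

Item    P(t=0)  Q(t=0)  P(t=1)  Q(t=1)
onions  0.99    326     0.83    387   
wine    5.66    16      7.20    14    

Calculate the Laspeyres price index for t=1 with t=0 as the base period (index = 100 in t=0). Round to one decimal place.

Laspeyres price index uses base-period quantities as weights.
ΣP(t=1)·Q(t=0) = 0.83×326 + 7.20×16 = 270.58 + 115.2 = 385.78
ΣP(t=0)·Q(t=0) = 0.99×326 + 5.66×16 = 322.74 + 90.56 = 413.3
Index = 385.78 / 413.3 × 100 = 93.3414

93.3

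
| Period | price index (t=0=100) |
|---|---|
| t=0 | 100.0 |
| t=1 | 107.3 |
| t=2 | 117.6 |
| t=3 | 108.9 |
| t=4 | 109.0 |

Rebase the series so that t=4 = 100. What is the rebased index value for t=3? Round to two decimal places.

99.91

Rebased(t=3) = 108.9 / 109.0 × 100 = 99.9083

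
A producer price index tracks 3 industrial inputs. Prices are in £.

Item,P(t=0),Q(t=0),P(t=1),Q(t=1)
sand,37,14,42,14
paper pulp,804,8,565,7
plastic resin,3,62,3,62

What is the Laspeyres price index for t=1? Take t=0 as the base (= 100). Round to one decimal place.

74.2

Laspeyres price index uses base-period quantities as weights.
ΣP(t=1)·Q(t=0) = 42×14 + 565×8 + 3×62 = 588 + 4520 + 186 = 5294
ΣP(t=0)·Q(t=0) = 37×14 + 804×8 + 3×62 = 518 + 6432 + 186 = 7136
Index = 5294 / 7136 × 100 = 74.1872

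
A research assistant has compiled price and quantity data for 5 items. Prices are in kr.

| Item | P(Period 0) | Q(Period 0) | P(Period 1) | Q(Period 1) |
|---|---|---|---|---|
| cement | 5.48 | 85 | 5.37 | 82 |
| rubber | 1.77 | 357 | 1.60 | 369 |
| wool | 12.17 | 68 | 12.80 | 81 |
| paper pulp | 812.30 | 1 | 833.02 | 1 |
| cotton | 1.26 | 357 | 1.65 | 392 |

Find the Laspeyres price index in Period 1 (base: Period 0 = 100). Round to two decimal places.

104.16

Laspeyres price index uses base-period quantities as weights.
ΣP(Period 1)·Q(Period 0) = 5.37×85 + 1.60×357 + 12.80×68 + 833.02×1 + 1.65×357 = 456.45 + 571.2 + 870.4 + 833.02 + 589.05 = 3320.12
ΣP(Period 0)·Q(Period 0) = 5.48×85 + 1.77×357 + 12.17×68 + 812.30×1 + 1.26×357 = 465.8 + 631.89 + 827.56 + 812.3 + 449.82 = 3187.37
Index = 3320.12 / 3187.37 × 100 = 104.1649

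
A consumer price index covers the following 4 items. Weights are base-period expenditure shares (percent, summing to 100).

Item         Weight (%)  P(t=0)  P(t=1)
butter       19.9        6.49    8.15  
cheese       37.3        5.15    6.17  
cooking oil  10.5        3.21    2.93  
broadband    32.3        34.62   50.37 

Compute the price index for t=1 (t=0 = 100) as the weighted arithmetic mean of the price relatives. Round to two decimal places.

butter: 19.9 × (8.15/6.49) = 19.9 × 1.255778 = 24.9900
cheese: 37.3 × (6.17/5.15) = 37.3 × 1.198058 = 44.6876
cooking oil: 10.5 × (2.93/3.21) = 10.5 × 0.912773 = 9.5841
broadband: 32.3 × (50.37/34.62) = 32.3 × 1.454939 = 46.9945
Index = Σ wᵢ·(p₁ᵢ/p₀ᵢ) = 24.9900 + 44.6876 + 9.5841 + 46.9945 = 126.2562

126.26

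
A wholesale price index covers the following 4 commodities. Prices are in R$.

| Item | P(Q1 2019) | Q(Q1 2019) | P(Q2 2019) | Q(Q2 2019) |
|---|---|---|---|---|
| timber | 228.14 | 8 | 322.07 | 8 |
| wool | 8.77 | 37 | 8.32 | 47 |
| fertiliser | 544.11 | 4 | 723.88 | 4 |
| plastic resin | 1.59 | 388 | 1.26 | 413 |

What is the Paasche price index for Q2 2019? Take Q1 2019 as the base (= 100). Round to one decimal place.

125.9

Paasche price index uses current-period quantities as weights.
ΣP(Q2 2019)·Q(Q2 2019) = 322.07×8 + 8.32×47 + 723.88×4 + 1.26×413 = 2576.56 + 391.04 + 2895.52 + 520.38 = 6383.5
ΣP(Q1 2019)·Q(Q2 2019) = 228.14×8 + 8.77×47 + 544.11×4 + 1.59×413 = 1825.12 + 412.19 + 2176.44 + 656.67 = 5070.42
Index = 6383.5 / 5070.42 × 100 = 125.8969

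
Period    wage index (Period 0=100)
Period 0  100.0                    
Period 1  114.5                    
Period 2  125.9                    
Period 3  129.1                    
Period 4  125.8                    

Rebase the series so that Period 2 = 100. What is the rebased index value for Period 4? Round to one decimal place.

99.9

Rebased(Period 4) = 125.8 / 125.9 × 100 = 99.9206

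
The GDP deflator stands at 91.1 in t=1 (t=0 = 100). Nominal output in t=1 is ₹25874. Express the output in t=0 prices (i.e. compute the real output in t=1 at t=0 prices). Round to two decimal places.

28401.76

Real = Nominal ÷ (Index/100) = 25874 ÷ (91.1/100)
     = 25874 ÷ 0.911 = 28401.7563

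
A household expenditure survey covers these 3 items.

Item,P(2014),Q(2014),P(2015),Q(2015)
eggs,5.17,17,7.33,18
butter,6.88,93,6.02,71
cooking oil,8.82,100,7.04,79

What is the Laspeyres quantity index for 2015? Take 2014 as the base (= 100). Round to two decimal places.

79.41

Laspeyres quantity index uses base-period prices as weights.
ΣP(2014)·Q(2015) = 5.17×18 + 6.88×71 + 8.82×79 = 93.06 + 488.48 + 696.78 = 1278.32
ΣP(2014)·Q(2014) = 5.17×17 + 6.88×93 + 8.82×100 = 87.89 + 639.84 + 882 = 1609.73
Index = 1278.32 / 1609.73 × 100 = 79.4121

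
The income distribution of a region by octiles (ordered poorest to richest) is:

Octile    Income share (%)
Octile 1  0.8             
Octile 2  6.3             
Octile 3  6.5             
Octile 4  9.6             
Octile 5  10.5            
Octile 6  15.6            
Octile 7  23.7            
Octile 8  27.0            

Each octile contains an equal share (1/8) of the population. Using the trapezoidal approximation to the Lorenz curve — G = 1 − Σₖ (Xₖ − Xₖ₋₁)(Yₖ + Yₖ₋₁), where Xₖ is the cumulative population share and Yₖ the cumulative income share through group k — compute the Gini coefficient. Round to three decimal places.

0.373

Cumulative income shares Yₖ: 0.0080, 0.0710, 0.1360, 0.2320, 0.3370, 0.4930, 0.7300, 1.0000
Σ (Xₖ−Xₖ₋₁)(Yₖ+Yₖ₋₁) = (1/8)(0.0080+0.0000) + (1/8)(0.0710+0.0080) + (1/8)(0.1360+0.0710) + (1/8)(0.2320+0.1360) + (1/8)(0.3370+0.2320) + (1/8)(0.4930+0.3370) + (1/8)(0.7300+0.4930) + (1/8)(1.0000+0.7300)
  = 0.0010 + 0.0099 + 0.0259 + 0.0460 + 0.0711 + 0.1038 + 0.1529 + 0.2162 = 0.6268
G = 1 − 0.6268 = 0.3732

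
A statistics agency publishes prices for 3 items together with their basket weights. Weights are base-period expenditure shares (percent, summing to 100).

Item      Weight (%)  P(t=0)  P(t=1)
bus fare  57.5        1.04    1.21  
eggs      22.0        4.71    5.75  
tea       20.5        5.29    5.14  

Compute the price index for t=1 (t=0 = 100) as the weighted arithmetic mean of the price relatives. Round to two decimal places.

bus fare: 57.5 × (1.21/1.04) = 57.5 × 1.163462 = 66.8990
eggs: 22.0 × (5.75/4.71) = 22.0 × 1.220807 = 26.8577
tea: 20.5 × (5.14/5.29) = 20.5 × 0.971645 = 19.9187
Index = Σ wᵢ·(p₁ᵢ/p₀ᵢ) = 66.8990 + 26.8577 + 19.9187 = 113.6755

113.68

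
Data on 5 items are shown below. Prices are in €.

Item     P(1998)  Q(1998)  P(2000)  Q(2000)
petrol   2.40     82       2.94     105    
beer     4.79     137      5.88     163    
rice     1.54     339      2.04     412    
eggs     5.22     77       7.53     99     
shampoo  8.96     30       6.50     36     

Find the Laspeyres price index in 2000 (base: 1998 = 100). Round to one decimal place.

122.8

Laspeyres price index uses base-period quantities as weights.
ΣP(2000)·Q(1998) = 2.94×82 + 5.88×137 + 2.04×339 + 7.53×77 + 6.50×30 = 241.08 + 805.56 + 691.56 + 579.81 + 195 = 2513.01
ΣP(1998)·Q(1998) = 2.40×82 + 4.79×137 + 1.54×339 + 5.22×77 + 8.96×30 = 196.8 + 656.23 + 522.06 + 401.94 + 268.8 = 2045.83
Index = 2513.01 / 2045.83 × 100 = 122.8357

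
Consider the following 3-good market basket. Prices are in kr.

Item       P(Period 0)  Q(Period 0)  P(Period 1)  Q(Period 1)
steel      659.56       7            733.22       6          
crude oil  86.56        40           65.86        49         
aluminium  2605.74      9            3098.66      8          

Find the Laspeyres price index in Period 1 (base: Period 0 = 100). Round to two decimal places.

113.08

Laspeyres price index uses base-period quantities as weights.
ΣP(Period 1)·Q(Period 0) = 733.22×7 + 65.86×40 + 3098.66×9 = 5132.54 + 2634.4 + 27887.94 = 35654.88
ΣP(Period 0)·Q(Period 0) = 659.56×7 + 86.56×40 + 2605.74×9 = 4616.92 + 3462.4 + 23451.66 = 31530.98
Index = 35654.88 / 31530.98 × 100 = 113.0789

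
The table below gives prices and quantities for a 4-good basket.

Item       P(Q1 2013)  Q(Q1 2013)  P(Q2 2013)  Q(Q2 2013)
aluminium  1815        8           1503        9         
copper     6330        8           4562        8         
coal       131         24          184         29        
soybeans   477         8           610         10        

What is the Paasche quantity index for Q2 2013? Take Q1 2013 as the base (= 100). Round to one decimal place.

106.3

Paasche quantity index uses current-period prices as weights.
ΣP(Q2 2013)·Q(Q2 2013) = 1503×9 + 4562×8 + 184×29 + 610×10 = 13527 + 36496 + 5336 + 6100 = 61459
ΣP(Q2 2013)·Q(Q1 2013) = 1503×8 + 4562×8 + 184×24 + 610×8 = 12024 + 36496 + 4416 + 4880 = 57816
Index = 61459 / 57816 × 100 = 106.3010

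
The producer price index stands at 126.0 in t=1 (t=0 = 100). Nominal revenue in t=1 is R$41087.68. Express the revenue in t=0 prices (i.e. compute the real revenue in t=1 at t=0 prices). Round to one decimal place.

Real = Nominal ÷ (Index/100) = 41087.68 ÷ (126.0/100)
     = 41087.68 ÷ 1.260 = 32609.2698

32609.3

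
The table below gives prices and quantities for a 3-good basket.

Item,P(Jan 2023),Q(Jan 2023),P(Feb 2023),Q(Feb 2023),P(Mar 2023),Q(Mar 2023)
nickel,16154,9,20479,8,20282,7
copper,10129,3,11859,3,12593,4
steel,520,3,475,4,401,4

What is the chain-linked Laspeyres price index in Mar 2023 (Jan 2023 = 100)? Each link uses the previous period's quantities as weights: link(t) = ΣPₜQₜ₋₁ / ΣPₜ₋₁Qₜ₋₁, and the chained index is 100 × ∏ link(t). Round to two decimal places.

Link Jan 2023→Feb 2023:
ΣP(Feb 2023)Q(Jan 2023) = 20479×9 + 11859×3 + 475×3 = 184311 + 35577 + 1425 = 221313
ΣP(Jan 2023)Q(Jan 2023) = 16154×9 + 10129×3 + 520×3 = 145386 + 30387 + 1560 = 177333
link = 221313/177333 = 1.248008
Link Feb 2023→Mar 2023:
ΣP(Mar 2023)Q(Feb 2023) = 20282×8 + 12593×3 + 401×4 = 162256 + 37779 + 1604 = 201639
ΣP(Feb 2023)Q(Feb 2023) = 20479×8 + 11859×3 + 475×4 = 163832 + 35577 + 1900 = 201309
link = 201639/201309 = 1.001639
Chained index = 100 × 1.248008 × 1.001639 = 125.0054

125.01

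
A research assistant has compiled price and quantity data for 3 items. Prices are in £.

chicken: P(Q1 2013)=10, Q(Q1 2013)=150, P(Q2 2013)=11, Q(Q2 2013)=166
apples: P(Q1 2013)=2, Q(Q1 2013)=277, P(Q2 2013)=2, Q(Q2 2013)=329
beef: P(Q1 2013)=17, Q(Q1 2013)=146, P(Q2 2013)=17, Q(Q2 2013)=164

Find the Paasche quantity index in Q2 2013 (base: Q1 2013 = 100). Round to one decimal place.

112.5

Paasche quantity index uses current-period prices as weights.
ΣP(Q2 2013)·Q(Q2 2013) = 11×166 + 2×329 + 17×164 = 1826 + 658 + 2788 = 5272
ΣP(Q2 2013)·Q(Q1 2013) = 11×150 + 2×277 + 17×146 = 1650 + 554 + 2482 = 4686
Index = 5272 / 4686 × 100 = 112.5053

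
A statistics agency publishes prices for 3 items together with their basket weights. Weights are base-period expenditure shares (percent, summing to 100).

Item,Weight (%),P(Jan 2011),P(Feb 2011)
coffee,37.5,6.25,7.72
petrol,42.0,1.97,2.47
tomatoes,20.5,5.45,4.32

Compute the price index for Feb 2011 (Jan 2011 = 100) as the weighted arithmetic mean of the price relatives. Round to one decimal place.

115.2

coffee: 37.5 × (7.72/6.25) = 37.5 × 1.235200 = 46.3200
petrol: 42.0 × (2.47/1.97) = 42.0 × 1.253807 = 52.6599
tomatoes: 20.5 × (4.32/5.45) = 20.5 × 0.792661 = 16.2495
Index = Σ wᵢ·(p₁ᵢ/p₀ᵢ) = 46.3200 + 52.6599 + 16.2495 = 115.2294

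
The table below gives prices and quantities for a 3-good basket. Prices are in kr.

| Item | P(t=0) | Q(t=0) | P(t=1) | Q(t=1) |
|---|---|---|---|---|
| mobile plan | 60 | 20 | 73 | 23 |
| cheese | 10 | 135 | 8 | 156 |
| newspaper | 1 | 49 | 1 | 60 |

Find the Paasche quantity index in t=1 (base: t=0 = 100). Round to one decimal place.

Paasche quantity index uses current-period prices as weights.
ΣP(t=1)·Q(t=1) = 73×23 + 8×156 + 1×60 = 1679 + 1248 + 60 = 2987
ΣP(t=1)·Q(t=0) = 73×20 + 8×135 + 1×49 = 1460 + 1080 + 49 = 2589
Index = 2987 / 2589 × 100 = 115.3727

115.4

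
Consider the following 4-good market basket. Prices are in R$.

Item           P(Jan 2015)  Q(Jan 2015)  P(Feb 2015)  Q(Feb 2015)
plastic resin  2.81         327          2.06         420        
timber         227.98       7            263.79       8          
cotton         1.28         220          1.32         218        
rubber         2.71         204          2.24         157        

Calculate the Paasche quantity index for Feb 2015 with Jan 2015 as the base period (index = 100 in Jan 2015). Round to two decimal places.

110.63

Paasche quantity index uses current-period prices as weights.
ΣP(Feb 2015)·Q(Feb 2015) = 2.06×420 + 263.79×8 + 1.32×218 + 2.24×157 = 865.2 + 2110.32 + 287.76 + 351.68 = 3614.96
ΣP(Feb 2015)·Q(Jan 2015) = 2.06×327 + 263.79×7 + 1.32×220 + 2.24×204 = 673.62 + 1846.53 + 290.4 + 456.96 = 3267.51
Index = 3614.96 / 3267.51 × 100 = 110.6335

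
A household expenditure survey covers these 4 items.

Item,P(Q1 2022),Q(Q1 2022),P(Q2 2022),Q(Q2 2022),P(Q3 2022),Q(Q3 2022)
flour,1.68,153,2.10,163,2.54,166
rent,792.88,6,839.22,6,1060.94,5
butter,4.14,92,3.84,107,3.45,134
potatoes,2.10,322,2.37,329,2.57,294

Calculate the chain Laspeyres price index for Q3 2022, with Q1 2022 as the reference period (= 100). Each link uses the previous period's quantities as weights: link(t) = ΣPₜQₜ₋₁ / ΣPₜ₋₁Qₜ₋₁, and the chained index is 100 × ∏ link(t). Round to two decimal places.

Link Q1 2022→Q2 2022:
ΣP(Q2 2022)Q(Q1 2022) = 2.10×153 + 839.22×6 + 3.84×92 + 2.37×322 = 321.3 + 5035.32 + 353.28 + 763.14 = 6473.04
ΣP(Q1 2022)Q(Q1 2022) = 1.68×153 + 792.88×6 + 4.14×92 + 2.10×322 = 257.04 + 4757.28 + 380.88 + 676.2 = 6071.4
link = 6473.04/6071.4 = 1.066153
Link Q2 2022→Q3 2022:
ΣP(Q3 2022)Q(Q2 2022) = 2.54×163 + 1060.94×6 + 3.45×107 + 2.57×329 = 414.02 + 6365.64 + 369.15 + 845.53 = 7994.34
ΣP(Q2 2022)Q(Q2 2022) = 2.10×163 + 839.22×6 + 3.84×107 + 2.37×329 = 342.3 + 5035.32 + 410.88 + 779.73 = 6568.23
link = 7994.34/6568.23 = 1.217122
Chained index = 100 × 1.066153 × 1.217122 = 129.7638

129.76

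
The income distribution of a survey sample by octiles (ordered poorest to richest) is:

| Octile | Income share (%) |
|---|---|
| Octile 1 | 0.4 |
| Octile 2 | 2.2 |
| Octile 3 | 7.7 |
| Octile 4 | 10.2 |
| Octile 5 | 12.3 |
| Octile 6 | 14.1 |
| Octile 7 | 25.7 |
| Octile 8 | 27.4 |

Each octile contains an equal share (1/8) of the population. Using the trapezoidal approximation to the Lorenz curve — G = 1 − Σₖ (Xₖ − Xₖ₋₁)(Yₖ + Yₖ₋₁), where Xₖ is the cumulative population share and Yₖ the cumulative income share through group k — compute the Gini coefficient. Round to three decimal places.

Cumulative income shares Yₖ: 0.0040, 0.0260, 0.1030, 0.2050, 0.3280, 0.4690, 0.7260, 1.0000
Σ (Xₖ−Xₖ₋₁)(Yₖ+Yₖ₋₁) = (1/8)(0.0040+0.0000) + (1/8)(0.0260+0.0040) + (1/8)(0.1030+0.0260) + (1/8)(0.2050+0.1030) + (1/8)(0.3280+0.2050) + (1/8)(0.4690+0.3280) + (1/8)(0.7260+0.4690) + (1/8)(1.0000+0.7260)
  = 0.0005 + 0.0038 + 0.0161 + 0.0385 + 0.0666 + 0.0996 + 0.1494 + 0.2157 = 0.5902
G = 1 − 0.5902 = 0.4098

0.410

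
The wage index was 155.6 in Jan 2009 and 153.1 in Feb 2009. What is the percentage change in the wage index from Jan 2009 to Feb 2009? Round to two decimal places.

-1.61%

Change = (153.1 − 155.6) / 155.6 × 100
       = -2.5 / 155.6 × 100 = -1.6067%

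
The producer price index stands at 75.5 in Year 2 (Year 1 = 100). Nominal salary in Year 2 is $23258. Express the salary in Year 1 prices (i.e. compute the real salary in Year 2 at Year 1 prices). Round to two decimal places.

30805.30

Real = Nominal ÷ (Index/100) = 23258 ÷ (75.5/100)
     = 23258 ÷ 0.755 = 30805.2980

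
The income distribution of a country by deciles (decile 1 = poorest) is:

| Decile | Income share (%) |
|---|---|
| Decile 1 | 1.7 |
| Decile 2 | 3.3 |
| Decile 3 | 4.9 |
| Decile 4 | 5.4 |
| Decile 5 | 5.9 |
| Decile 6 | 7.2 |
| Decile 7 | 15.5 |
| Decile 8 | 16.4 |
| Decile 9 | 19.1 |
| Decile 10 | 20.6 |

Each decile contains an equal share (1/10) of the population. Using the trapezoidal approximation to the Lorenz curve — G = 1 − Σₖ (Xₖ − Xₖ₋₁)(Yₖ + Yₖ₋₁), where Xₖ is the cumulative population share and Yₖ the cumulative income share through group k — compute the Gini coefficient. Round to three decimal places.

Cumulative income shares Yₖ: 0.0170, 0.0500, 0.0990, 0.1530, 0.2120, 0.2840, 0.4390, 0.6030, 0.7940, 1.0000
Σ (Xₖ−Xₖ₋₁)(Yₖ+Yₖ₋₁) = (1/10)(0.0170+0.0000) + (1/10)(0.0500+0.0170) + (1/10)(0.0990+0.0500) + (1/10)(0.1530+0.0990) + (1/10)(0.2120+0.1530) + (1/10)(0.2840+0.2120) + (1/10)(0.4390+0.2840) + (1/10)(0.6030+0.4390) + (1/10)(0.7940+0.6030) + (1/10)(1.0000+0.7940)
  = 0.0017 + 0.0067 + 0.0149 + 0.0252 + 0.0365 + 0.0496 + 0.0723 + 0.1042 + 0.1397 + 0.1794 = 0.6302
G = 1 − 0.6302 = 0.3698

0.370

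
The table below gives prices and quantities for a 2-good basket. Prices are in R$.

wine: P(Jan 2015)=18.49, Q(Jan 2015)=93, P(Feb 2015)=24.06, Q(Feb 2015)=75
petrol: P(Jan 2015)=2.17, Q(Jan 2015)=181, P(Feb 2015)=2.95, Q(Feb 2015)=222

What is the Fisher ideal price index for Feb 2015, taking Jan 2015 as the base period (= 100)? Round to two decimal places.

131.42

Laspeyres component (base-period weights):
ΣP(Feb 2015)Q(Jan 2015) = 24.06×93 + 2.95×181 = 2237.58 + 533.95 = 2771.53
ΣP(Jan 2015)Q(Jan 2015) = 18.49×93 + 2.17×181 = 1719.57 + 392.77 = 2112.34
L = 2771.53 / 2112.34 × 100 = 131.2066
Paasche component (current-period weights):
ΣP(Feb 2015)Q(Feb 2015) = 24.06×75 + 2.95×222 = 1804.5 + 654.9 = 2459.4
ΣP(Jan 2015)Q(Feb 2015) = 18.49×75 + 2.17×222 = 1386.75 + 481.74 = 1868.49
P = 2459.4 / 1868.49 × 100 = 131.6250
Fisher = √(L × P) = √(131.2066 × 131.6250) = 131.4156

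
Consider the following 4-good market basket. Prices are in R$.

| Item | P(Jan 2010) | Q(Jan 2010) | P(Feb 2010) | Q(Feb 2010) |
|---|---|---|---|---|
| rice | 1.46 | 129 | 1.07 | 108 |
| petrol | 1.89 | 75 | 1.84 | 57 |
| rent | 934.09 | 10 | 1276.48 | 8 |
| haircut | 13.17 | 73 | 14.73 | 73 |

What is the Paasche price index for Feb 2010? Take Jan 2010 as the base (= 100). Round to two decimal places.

132.28

Paasche price index uses current-period quantities as weights.
ΣP(Feb 2010)·Q(Feb 2010) = 1.07×108 + 1.84×57 + 1276.48×8 + 14.73×73 = 115.56 + 104.88 + 10211.84 + 1075.29 = 11507.57
ΣP(Jan 2010)·Q(Feb 2010) = 1.46×108 + 1.89×57 + 934.09×8 + 13.17×73 = 157.68 + 107.73 + 7472.72 + 961.41 = 8699.54
Index = 11507.57 / 8699.54 × 100 = 132.2779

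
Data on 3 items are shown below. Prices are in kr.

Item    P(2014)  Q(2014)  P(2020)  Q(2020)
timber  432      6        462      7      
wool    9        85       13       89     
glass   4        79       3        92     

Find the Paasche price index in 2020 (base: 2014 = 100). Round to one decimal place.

Paasche price index uses current-period quantities as weights.
ΣP(2020)·Q(2020) = 462×7 + 13×89 + 3×92 = 3234 + 1157 + 276 = 4667
ΣP(2014)·Q(2020) = 432×7 + 9×89 + 4×92 = 3024 + 801 + 368 = 4193
Index = 4667 / 4193 × 100 = 111.3046

111.3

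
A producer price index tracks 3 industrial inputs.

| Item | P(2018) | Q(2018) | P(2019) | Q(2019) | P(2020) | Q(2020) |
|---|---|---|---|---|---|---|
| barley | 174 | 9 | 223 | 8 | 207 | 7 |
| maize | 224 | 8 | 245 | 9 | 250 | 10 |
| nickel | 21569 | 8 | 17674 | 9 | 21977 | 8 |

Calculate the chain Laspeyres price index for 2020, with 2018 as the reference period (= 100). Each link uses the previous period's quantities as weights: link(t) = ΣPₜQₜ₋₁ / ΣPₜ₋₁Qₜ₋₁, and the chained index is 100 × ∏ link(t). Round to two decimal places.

Link 2018→2019:
ΣP(2019)Q(2018) = 223×9 + 245×8 + 17674×8 = 2007 + 1960 + 141392 = 145359
ΣP(2018)Q(2018) = 174×9 + 224×8 + 21569×8 = 1566 + 1792 + 172552 = 175910
link = 145359/175910 = 0.826326
Link 2019→2020:
ΣP(2020)Q(2019) = 207×8 + 250×9 + 21977×9 = 1656 + 2250 + 197793 = 201699
ΣP(2019)Q(2019) = 223×8 + 245×9 + 17674×9 = 1784 + 2205 + 159066 = 163055
link = 201699/163055 = 1.237000
Chained index = 100 × 0.826326 × 1.237000 = 102.2165

102.22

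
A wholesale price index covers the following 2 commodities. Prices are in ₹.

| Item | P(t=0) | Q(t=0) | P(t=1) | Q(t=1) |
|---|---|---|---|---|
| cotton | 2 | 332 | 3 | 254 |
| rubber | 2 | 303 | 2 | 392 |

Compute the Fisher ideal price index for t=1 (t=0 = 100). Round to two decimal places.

Laspeyres component (base-period weights):
ΣP(t=1)Q(t=0) = 3×332 + 2×303 = 996 + 606 = 1602
ΣP(t=0)Q(t=0) = 2×332 + 2×303 = 664 + 606 = 1270
L = 1602 / 1270 × 100 = 126.1417
Paasche component (current-period weights):
ΣP(t=1)Q(t=1) = 3×254 + 2×392 = 762 + 784 = 1546
ΣP(t=0)Q(t=1) = 2×254 + 2×392 = 508 + 784 = 1292
P = 1546 / 1292 × 100 = 119.6594
Fisher = √(L × P) = √(126.1417 × 119.6594) = 122.8578

122.86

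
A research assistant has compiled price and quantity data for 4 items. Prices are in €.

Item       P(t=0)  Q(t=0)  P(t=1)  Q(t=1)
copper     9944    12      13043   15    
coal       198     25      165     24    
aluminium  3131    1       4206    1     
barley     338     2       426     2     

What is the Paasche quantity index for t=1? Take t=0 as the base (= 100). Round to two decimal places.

Paasche quantity index uses current-period prices as weights.
ΣP(t=1)·Q(t=1) = 13043×15 + 165×24 + 4206×1 + 426×2 = 195645 + 3960 + 4206 + 852 = 204663
ΣP(t=1)·Q(t=0) = 13043×12 + 165×25 + 4206×1 + 426×2 = 156516 + 4125 + 4206 + 852 = 165699
Index = 204663 / 165699 × 100 = 123.5149

123.51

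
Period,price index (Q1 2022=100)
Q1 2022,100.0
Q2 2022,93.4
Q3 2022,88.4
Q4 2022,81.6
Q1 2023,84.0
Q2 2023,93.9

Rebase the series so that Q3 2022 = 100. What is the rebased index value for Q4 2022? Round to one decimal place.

Rebased(Q4 2022) = 81.6 / 88.4 × 100 = 92.3077

92.3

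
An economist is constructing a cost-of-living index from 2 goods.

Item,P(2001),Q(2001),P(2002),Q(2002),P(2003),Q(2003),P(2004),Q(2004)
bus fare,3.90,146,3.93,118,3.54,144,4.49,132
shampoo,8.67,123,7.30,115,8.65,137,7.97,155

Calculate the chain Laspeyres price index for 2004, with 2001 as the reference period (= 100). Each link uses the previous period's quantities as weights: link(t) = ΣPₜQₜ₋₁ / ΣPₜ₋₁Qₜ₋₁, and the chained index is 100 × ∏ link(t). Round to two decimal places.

100.02

Link 2001→2002:
ΣP(2002)Q(2001) = 3.93×146 + 7.30×123 = 573.78 + 897.9 = 1471.68
ΣP(2001)Q(2001) = 3.90×146 + 8.67×123 = 569.4 + 1066.41 = 1635.81
link = 1471.68/1635.81 = 0.899664
Link 2002→2003:
ΣP(2003)Q(2002) = 3.54×118 + 8.65×115 = 417.72 + 994.75 = 1412.47
ΣP(2002)Q(2002) = 3.93×118 + 7.30×115 = 463.74 + 839.5 = 1303.24
link = 1412.47/1303.24 = 1.083814
Link 2003→2004:
ΣP(2004)Q(2003) = 4.49×144 + 7.97×137 = 646.56 + 1091.89 = 1738.45
ΣP(2003)Q(2003) = 3.54×144 + 8.65×137 = 509.76 + 1185.05 = 1694.81
link = 1738.45/1694.81 = 1.025749
Chained index = 100 × 0.899664 × 1.083814 × 1.025749 = 100.0176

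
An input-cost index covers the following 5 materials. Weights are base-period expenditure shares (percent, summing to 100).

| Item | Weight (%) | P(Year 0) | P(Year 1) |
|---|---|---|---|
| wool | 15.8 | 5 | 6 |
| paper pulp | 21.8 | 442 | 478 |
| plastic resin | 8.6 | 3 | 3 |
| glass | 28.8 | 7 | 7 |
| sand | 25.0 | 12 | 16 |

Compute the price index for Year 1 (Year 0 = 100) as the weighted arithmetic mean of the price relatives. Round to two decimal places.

113.27

wool: 15.8 × (6/5) = 15.8 × 1.200000 = 18.9600
paper pulp: 21.8 × (478/442) = 21.8 × 1.081448 = 23.5756
plastic resin: 8.6 × (3/3) = 8.6 × 1.000000 = 8.6000
glass: 28.8 × (7/7) = 28.8 × 1.000000 = 28.8000
sand: 25.0 × (16/12) = 25.0 × 1.333333 = 33.3333
Index = Σ wᵢ·(p₁ᵢ/p₀ᵢ) = 18.9600 + 23.5756 + 8.6000 + 28.8000 + 33.3333 = 113.2689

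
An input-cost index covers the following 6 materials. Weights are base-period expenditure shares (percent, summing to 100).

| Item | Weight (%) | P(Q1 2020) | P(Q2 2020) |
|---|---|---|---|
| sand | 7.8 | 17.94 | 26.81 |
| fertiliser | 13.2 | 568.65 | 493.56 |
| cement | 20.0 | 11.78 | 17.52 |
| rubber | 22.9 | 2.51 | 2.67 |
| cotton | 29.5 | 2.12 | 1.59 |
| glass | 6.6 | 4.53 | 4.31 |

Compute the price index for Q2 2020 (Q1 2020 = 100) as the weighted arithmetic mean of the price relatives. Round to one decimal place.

sand: 7.8 × (26.81/17.94) = 7.8 × 1.494426 = 11.6565
fertiliser: 13.2 × (493.56/568.65) = 13.2 × 0.867950 = 11.4569
cement: 20.0 × (17.52/11.78) = 20.0 × 1.487267 = 29.7453
rubber: 22.9 × (2.67/2.51) = 22.9 × 1.063745 = 24.3598
cotton: 29.5 × (1.59/2.12) = 29.5 × 0.750000 = 22.1250
glass: 6.6 × (4.31/4.53) = 6.6 × 0.951435 = 6.2795
Index = Σ wᵢ·(p₁ᵢ/p₀ᵢ) = 11.6565 + 11.4569 + 29.7453 + 24.3598 + 22.1250 + 6.2795 = 105.6230

105.6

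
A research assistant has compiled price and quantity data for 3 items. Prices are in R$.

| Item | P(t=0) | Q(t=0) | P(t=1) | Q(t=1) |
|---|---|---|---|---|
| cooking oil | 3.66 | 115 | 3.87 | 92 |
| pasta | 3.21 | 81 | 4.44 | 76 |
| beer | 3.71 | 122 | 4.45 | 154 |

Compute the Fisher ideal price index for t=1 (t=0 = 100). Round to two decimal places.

119.28

Laspeyres component (base-period weights):
ΣP(t=1)Q(t=0) = 3.87×115 + 4.44×81 + 4.45×122 = 445.05 + 359.64 + 542.9 = 1347.59
ΣP(t=0)Q(t=0) = 3.66×115 + 3.21×81 + 3.71×122 = 420.9 + 260.01 + 452.62 = 1133.53
L = 1347.59 / 1133.53 × 100 = 118.8844
Paasche component (current-period weights):
ΣP(t=1)Q(t=1) = 3.87×92 + 4.44×76 + 4.45×154 = 356.04 + 337.44 + 685.3 = 1378.78
ΣP(t=0)Q(t=1) = 3.66×92 + 3.21×76 + 3.71×154 = 336.72 + 243.96 + 571.34 = 1152.02
P = 1378.78 / 1152.02 × 100 = 119.6837
Fisher = √(L × P) = √(118.8844 × 119.6837) = 119.2834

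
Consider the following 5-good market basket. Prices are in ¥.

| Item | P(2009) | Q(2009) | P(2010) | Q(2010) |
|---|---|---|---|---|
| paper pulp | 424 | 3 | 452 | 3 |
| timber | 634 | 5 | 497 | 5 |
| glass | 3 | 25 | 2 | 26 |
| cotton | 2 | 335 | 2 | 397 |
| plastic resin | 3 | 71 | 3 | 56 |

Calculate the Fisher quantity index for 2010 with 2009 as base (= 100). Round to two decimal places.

Laspeyres component (base-period weights):
ΣP(2009)Q(2010) = 424×3 + 634×5 + 3×26 + 2×397 + 3×56 = 1272 + 3170 + 78 + 794 + 168 = 5482
ΣP(2009)Q(2009) = 424×3 + 634×5 + 3×25 + 2×335 + 3×71 = 1272 + 3170 + 75 + 670 + 213 = 5400
L = 5482 / 5400 × 100 = 101.5185
Paasche component (current-period weights):
ΣP(2010)Q(2010) = 452×3 + 497×5 + 2×26 + 2×397 + 3×56 = 1356 + 2485 + 52 + 794 + 168 = 4855
ΣP(2010)Q(2009) = 452×3 + 497×5 + 2×25 + 2×335 + 3×71 = 1356 + 2485 + 50 + 670 + 213 = 4774
P = 4855 / 4774 × 100 = 101.6967
Fisher = √(L × P) = √(101.5185 × 101.6967) = 101.6076

101.61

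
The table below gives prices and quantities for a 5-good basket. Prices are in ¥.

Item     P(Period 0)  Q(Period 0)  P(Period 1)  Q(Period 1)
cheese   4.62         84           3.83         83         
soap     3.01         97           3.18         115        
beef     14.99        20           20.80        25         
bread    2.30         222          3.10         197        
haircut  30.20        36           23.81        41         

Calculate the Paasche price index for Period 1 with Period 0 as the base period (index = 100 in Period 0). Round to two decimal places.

Paasche price index uses current-period quantities as weights.
ΣP(Period 1)·Q(Period 1) = 3.83×83 + 3.18×115 + 20.80×25 + 3.10×197 + 23.81×41 = 317.89 + 365.7 + 520 + 610.7 + 976.21 = 2790.5
ΣP(Period 0)·Q(Period 1) = 4.62×83 + 3.01×115 + 14.99×25 + 2.30×197 + 30.20×41 = 383.46 + 346.15 + 374.75 + 453.1 + 1238.2 = 2795.66
Index = 2790.5 / 2795.66 × 100 = 99.8154

99.82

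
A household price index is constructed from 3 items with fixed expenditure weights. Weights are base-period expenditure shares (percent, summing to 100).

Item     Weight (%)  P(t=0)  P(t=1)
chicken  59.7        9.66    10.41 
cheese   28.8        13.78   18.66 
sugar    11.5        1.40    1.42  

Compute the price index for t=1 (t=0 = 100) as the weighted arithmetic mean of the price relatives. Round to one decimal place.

chicken: 59.7 × (10.41/9.66) = 59.7 × 1.077640 = 64.3351
cheese: 28.8 × (18.66/13.78) = 28.8 × 1.354136 = 38.9991
sugar: 11.5 × (1.42/1.40) = 11.5 × 1.014286 = 11.6643
Index = Σ wᵢ·(p₁ᵢ/p₀ᵢ) = 64.3351 + 38.9991 + 11.6643 = 114.9985

115.0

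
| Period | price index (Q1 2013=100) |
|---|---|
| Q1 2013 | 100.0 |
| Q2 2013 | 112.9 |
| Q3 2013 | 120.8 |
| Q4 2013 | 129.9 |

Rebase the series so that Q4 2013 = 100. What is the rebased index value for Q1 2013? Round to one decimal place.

77.0

Rebased(Q1 2013) = 100.0 / 129.9 × 100 = 76.9823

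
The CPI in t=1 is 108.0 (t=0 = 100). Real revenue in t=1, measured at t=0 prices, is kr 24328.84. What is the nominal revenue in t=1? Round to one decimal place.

26275.1

Nominal = Real × (Index/100) = 24328.84 × (108.0/100)
        = 24328.84 × 1.080 = 26275.1472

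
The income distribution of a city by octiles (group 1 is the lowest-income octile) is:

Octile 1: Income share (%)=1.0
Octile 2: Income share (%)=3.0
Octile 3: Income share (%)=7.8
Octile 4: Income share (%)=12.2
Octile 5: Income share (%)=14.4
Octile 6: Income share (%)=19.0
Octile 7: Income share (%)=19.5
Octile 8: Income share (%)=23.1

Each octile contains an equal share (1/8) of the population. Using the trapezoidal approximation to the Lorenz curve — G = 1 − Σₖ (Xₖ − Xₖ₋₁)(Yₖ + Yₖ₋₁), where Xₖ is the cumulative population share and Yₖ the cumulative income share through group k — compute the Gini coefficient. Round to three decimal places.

Cumulative income shares Yₖ: 0.0100, 0.0400, 0.1180, 0.2400, 0.3840, 0.5740, 0.7690, 1.0000
Σ (Xₖ−Xₖ₋₁)(Yₖ+Yₖ₋₁) = (1/8)(0.0100+0.0000) + (1/8)(0.0400+0.0100) + (1/8)(0.1180+0.0400) + (1/8)(0.2400+0.1180) + (1/8)(0.3840+0.2400) + (1/8)(0.5740+0.3840) + (1/8)(0.7690+0.5740) + (1/8)(1.0000+0.7690)
  = 0.0013 + 0.0063 + 0.0198 + 0.0447 + 0.0780 + 0.1198 + 0.1679 + 0.2211 = 0.6588
G = 1 − 0.6588 = 0.3412

0.341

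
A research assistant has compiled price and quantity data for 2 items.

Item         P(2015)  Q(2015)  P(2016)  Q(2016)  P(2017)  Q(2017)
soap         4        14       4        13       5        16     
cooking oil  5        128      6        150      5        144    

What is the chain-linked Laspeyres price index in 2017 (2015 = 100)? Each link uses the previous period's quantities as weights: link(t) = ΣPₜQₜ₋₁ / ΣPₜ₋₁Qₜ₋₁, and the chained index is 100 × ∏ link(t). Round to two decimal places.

101.35

Link 2015→2016:
ΣP(2016)Q(2015) = 4×14 + 6×128 = 56 + 768 = 824
ΣP(2015)Q(2015) = 4×14 + 5×128 = 56 + 640 = 696
link = 824/696 = 1.183908
Link 2016→2017:
ΣP(2017)Q(2016) = 5×13 + 5×150 = 65 + 750 = 815
ΣP(2016)Q(2016) = 4×13 + 6×150 = 52 + 900 = 952
link = 815/952 = 0.856092
Chained index = 100 × 1.183908 × 0.856092 = 101.3535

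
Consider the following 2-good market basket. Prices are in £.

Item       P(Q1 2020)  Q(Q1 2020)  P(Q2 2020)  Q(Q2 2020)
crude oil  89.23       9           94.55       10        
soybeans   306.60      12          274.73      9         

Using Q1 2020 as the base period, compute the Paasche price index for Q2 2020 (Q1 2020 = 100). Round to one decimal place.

93.6

Paasche price index uses current-period quantities as weights.
ΣP(Q2 2020)·Q(Q2 2020) = 94.55×10 + 274.73×9 = 945.5 + 2472.57 = 3418.07
ΣP(Q1 2020)·Q(Q2 2020) = 89.23×10 + 306.60×9 = 892.3 + 2759.4 = 3651.7
Index = 3418.07 / 3651.7 × 100 = 93.6022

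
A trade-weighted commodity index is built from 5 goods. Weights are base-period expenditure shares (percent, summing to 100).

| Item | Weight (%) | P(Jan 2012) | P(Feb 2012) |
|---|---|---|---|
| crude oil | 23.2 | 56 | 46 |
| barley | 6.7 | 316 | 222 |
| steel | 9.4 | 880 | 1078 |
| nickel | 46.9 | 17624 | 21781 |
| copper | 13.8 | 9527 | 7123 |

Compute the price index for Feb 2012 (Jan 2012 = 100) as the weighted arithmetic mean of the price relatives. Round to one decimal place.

103.6

crude oil: 23.2 × (46/56) = 23.2 × 0.821429 = 19.0571
barley: 6.7 × (222/316) = 6.7 × 0.702532 = 4.7070
steel: 9.4 × (1078/880) = 9.4 × 1.225000 = 11.5150
nickel: 46.9 × (21781/17624) = 46.9 × 1.235872 = 57.9624
copper: 13.8 × (7123/9527) = 13.8 × 0.747665 = 10.3178
Index = Σ wᵢ·(p₁ᵢ/p₀ᵢ) = 19.0571 + 4.7070 + 11.5150 + 57.9624 + 10.3178 = 103.5593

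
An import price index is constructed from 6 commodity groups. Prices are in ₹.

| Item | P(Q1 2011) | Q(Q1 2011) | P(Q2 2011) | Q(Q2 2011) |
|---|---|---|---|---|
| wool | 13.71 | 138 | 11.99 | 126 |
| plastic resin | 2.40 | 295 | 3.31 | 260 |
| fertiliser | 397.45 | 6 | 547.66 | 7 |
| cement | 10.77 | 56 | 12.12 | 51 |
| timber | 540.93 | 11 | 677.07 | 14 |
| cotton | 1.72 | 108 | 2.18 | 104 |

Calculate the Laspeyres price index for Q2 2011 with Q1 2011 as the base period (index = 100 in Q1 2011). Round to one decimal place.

121.8

Laspeyres price index uses base-period quantities as weights.
ΣP(Q2 2011)·Q(Q1 2011) = 11.99×138 + 3.31×295 + 547.66×6 + 12.12×56 + 677.07×11 + 2.18×108 = 1654.62 + 976.45 + 3285.96 + 678.72 + 7447.77 + 235.44 = 14278.96
ΣP(Q1 2011)·Q(Q1 2011) = 13.71×138 + 2.40×295 + 397.45×6 + 10.77×56 + 540.93×11 + 1.72×108 = 1891.98 + 708 + 2384.7 + 603.12 + 5950.23 + 185.76 = 11723.79
Index = 14278.96 / 11723.79 × 100 = 121.7947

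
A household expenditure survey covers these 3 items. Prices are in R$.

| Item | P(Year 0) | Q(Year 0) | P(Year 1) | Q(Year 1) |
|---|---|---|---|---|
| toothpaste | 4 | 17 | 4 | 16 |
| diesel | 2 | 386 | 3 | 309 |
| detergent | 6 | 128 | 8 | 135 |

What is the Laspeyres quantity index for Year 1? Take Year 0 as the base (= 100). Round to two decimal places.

92.79

Laspeyres quantity index uses base-period prices as weights.
ΣP(Year 0)·Q(Year 1) = 4×16 + 2×309 + 6×135 = 64 + 618 + 810 = 1492
ΣP(Year 0)·Q(Year 0) = 4×17 + 2×386 + 6×128 = 68 + 772 + 768 = 1608
Index = 1492 / 1608 × 100 = 92.7861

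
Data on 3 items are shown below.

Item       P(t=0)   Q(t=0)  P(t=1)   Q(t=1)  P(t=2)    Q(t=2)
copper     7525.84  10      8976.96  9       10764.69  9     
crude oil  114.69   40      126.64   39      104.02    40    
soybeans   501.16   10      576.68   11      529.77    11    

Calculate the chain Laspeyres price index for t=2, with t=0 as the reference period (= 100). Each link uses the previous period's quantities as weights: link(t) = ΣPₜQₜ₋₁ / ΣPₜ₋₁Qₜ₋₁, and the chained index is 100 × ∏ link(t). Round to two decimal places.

137.47

Link t=0→t=1:
ΣP(t=1)Q(t=0) = 8976.96×10 + 126.64×40 + 576.68×10 = 89769.6 + 5065.6 + 5766.8 = 100602
ΣP(t=0)Q(t=0) = 7525.84×10 + 114.69×40 + 501.16×10 = 75258.4 + 4587.6 + 5011.6 = 84857.6
link = 100602/84857.6 = 1.185539
Link t=1→t=2:
ΣP(t=2)Q(t=1) = 10764.69×9 + 104.02×39 + 529.77×11 = 96882.21 + 4056.78 + 5827.47 = 106766.46
ΣP(t=1)Q(t=1) = 8976.96×9 + 126.64×39 + 576.68×11 = 80792.64 + 4938.96 + 6343.48 = 92075.08
link = 106766.46/92075.08 = 1.159559
Chained index = 100 × 1.185539 × 1.159559 = 137.4702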